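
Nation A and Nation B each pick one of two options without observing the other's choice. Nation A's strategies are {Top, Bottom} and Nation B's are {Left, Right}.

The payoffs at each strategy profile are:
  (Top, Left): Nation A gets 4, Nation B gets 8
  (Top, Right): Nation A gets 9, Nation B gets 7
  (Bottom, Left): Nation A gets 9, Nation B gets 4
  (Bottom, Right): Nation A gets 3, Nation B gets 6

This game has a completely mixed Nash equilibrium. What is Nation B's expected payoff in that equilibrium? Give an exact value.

First find p, the probability Nation A plays Top, from Nation B's indifference between Left and Right: 8p + 4(1−p) = 7p + 6(1−p), giving p = 2/3.
Since Nation B is indifferent in equilibrium, Nation B's expected payoff equals the payoff from either column against (2/3, 1/3). Using Left: 8(2/3) + 4(1/3) = 20/3.

20/3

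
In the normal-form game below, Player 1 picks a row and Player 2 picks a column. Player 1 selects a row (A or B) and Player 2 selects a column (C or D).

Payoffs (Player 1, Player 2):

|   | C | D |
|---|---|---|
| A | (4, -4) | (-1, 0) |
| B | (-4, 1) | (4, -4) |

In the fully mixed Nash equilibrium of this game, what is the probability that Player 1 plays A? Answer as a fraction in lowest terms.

Let p be the probability that Player 1 plays A. In a completely mixed equilibrium, Player 2 must be indifferent between C and D.
Player 2's expected payoff from C is −4p + (1−p); from D it is −4(1−p).
Setting these equal: −5p + 1 = 4p − 4, so p = 5/9.

5/9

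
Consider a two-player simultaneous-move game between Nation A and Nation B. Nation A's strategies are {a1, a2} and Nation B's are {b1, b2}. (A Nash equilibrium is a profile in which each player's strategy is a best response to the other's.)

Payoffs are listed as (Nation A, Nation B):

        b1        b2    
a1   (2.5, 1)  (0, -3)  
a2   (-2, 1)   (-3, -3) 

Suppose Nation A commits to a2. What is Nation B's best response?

Against a2, Nation B earns 1 from b1 and -3 from b2.
So b1 is the best response.

b1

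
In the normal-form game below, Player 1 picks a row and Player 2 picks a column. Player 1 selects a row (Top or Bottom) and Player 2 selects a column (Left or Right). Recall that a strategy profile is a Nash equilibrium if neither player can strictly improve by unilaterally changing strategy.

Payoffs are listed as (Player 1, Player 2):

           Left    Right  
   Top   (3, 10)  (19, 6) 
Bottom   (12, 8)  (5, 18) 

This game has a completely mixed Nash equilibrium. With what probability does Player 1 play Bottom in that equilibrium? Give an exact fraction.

Let x be the probability that Player 1 plays Top. In a completely mixed equilibrium, Player 2 must be indifferent between Left and Right.
Player 2's expected payoff from Left is 10x + 8(1−x); from Right it is 6x + 18(1−x).
Setting these equal: 2x + 8 = −12x + 18, so x = 5/7.
Therefore Player 1 plays Bottom with probability 1 − 5/7 = 2/7.

2/7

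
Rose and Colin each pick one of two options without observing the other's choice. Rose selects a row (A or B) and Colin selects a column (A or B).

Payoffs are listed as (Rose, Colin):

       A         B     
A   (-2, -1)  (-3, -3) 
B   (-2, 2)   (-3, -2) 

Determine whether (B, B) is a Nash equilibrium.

No

At (B, B), Rose earns -3; switching to A would give -3, so Rose has no profitable deviation.
Colin earns -2; switching to A would give 2, so Colin would deviate.
Since at least one player can profitably deviate, this is not a Nash equilibrium.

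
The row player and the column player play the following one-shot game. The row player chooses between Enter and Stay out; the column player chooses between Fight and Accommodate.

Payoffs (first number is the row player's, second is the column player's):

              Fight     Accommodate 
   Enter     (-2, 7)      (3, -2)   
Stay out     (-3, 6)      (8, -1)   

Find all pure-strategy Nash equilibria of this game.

(Enter, Fight)

(Enter, Fight): the row player gets -2 ≥ -3 from Stay out, and the column player gets 7 ≥ -2 from Accommodate — Nash equilibrium.
(Enter, Accommodate): the row player prefers Stay out (8 > 3); the column player prefers Fight (7 > -2) — not an equilibrium.
(Stay out, Fight): the row player prefers Enter (-2 > -3) — not an equilibrium.
(Stay out, Accommodate): the column player prefers Fight (6 > -1) — not an equilibrium.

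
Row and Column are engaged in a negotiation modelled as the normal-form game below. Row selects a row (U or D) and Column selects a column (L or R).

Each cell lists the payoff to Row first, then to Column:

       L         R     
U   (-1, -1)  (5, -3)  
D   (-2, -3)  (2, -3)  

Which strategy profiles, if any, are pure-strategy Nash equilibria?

(U, L): Row gets -1 ≥ -2 from D, and Column gets -1 ≥ -3 from R — Nash equilibrium.
(U, R): Column prefers L (-1 > -3) — not an equilibrium.
(D, L): Row prefers U (-1 > -2) — not an equilibrium.
(D, R): Row prefers U (5 > 2) — not an equilibrium.

(U, L)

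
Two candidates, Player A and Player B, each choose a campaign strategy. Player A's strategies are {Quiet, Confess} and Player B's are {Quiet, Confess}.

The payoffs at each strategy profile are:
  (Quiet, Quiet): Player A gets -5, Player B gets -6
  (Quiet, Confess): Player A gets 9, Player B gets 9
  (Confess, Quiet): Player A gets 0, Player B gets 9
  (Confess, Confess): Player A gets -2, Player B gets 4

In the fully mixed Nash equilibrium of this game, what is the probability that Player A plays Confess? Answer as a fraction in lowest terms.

3/4

Let x be the probability that Player A plays Quiet. In a completely mixed equilibrium, Player B must be indifferent between Quiet and Confess.
Player B's expected payoff from Quiet is −6x + 9(1−x); from Confess it is 9x + 4(1−x).
Setting these equal: −15x + 9 = 5x + 4, so x = 1/4.
Therefore Player A plays Confess with probability 1 − 1/4 = 3/4.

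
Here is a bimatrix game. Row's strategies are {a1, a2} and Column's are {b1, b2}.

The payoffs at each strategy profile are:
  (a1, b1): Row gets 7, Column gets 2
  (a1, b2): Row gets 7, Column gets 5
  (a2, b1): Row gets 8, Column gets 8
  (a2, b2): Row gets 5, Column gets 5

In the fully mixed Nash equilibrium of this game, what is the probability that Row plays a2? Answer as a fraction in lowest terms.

1/2

Let r be the probability that Row plays a1. In a completely mixed equilibrium, Column must be indifferent between b1 and b2.
Column's expected payoff from b1 is 2r + 8(1−r); from b2 it is 5r + 5(1−r).
Setting these equal: −6r + 8 = 5, so r = 1/2.
Therefore Row plays a2 with probability 1 − 1/2 = 1/2.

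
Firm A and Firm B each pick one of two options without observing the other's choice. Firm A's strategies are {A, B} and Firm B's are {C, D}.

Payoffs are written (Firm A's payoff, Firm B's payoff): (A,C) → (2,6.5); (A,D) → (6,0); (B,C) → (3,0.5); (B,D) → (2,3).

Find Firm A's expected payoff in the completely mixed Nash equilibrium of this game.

First find y, the probability Firm B plays C, from Firm A's indifference between A and B: 2y + 6(1−y) = 3y + 2(1−y), giving y = 4/5.
Since Firm A is indifferent in equilibrium, Firm A's expected payoff equals the payoff from either row against (4/5, 1/5). Using A: 2(4/5) + 6(1/5) = 14/5.

14/5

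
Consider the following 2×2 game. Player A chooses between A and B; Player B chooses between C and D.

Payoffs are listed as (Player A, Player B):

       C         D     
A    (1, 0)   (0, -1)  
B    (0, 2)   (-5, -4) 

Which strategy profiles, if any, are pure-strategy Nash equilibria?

(A, C): Player A gets 1 ≥ 0 from B, and Player B gets 0 ≥ -1 from D — Nash equilibrium.
(A, D): Player B prefers C (0 > -1) — not an equilibrium.
(B, C): Player A prefers A (1 > 0) — not an equilibrium.
(B, D): Player A prefers A (0 > -5); Player B prefers C (2 > -4) — not an equilibrium.

(A, C)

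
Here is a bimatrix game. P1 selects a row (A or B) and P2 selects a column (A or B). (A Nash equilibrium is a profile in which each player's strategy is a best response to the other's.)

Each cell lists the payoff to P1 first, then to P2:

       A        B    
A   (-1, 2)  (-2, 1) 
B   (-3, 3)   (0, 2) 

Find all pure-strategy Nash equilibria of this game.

(A, A): P1 gets -1 ≥ -3 from B, and P2 gets 2 ≥ 1 from B — Nash equilibrium.
(A, B): P1 prefers B (0 > -2); P2 prefers A (2 > 1) — not an equilibrium.
(B, A): P1 prefers A (-1 > -3) — not an equilibrium.
(B, B): P2 prefers A (3 > 2) — not an equilibrium.

(A, A)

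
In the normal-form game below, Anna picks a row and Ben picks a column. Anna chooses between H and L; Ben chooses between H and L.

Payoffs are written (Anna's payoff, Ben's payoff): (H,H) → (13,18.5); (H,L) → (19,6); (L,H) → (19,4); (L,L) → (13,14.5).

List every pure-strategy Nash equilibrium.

none

(H, H): Anna prefers L (19 > 13) — not an equilibrium.
(H, L): Ben prefers H (18.5 > 6) — not an equilibrium.
(L, H): Ben prefers L (14.5 > 4) — not an equilibrium.
(L, L): Anna prefers H (19 > 13) — not an equilibrium.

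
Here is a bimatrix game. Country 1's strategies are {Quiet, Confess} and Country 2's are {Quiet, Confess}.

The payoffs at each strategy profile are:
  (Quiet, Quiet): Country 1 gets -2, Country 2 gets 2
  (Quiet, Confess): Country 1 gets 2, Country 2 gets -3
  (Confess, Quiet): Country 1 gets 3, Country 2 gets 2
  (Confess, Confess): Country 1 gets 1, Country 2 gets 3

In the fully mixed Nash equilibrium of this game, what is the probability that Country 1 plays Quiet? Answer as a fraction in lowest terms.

Let p be the probability that Country 1 plays Quiet. In a completely mixed equilibrium, Country 2 must be indifferent between Quiet and Confess.
Country 2's expected payoff from Quiet is 2p + 2(1−p); from Confess it is −3p + 3(1−p).
Setting these equal: 2 = −6p + 3, so p = 1/6.

1/6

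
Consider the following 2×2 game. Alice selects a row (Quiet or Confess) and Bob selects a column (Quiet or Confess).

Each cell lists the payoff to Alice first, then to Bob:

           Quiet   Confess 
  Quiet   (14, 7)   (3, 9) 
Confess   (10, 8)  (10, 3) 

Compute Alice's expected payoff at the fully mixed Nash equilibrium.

10

First find q, the probability Bob plays Quiet, from Alice's indifference between Quiet and Confess: 14q + 3(1−q) = 10q + 10(1−q), giving q = 7/11.
Since Alice is indifferent in equilibrium, Alice's expected payoff equals the payoff from either row against (7/11, 4/11). Using Quiet: 14(7/11) + 3(4/11) = 10.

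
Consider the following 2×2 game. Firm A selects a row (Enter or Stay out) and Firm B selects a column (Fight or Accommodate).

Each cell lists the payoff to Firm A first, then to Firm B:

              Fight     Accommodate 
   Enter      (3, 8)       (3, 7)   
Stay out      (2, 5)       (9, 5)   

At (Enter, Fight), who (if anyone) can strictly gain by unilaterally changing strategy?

Firm A at (Enter, Fight) earns 3; deviating to Stay out yields 2 — not better.
Firm B earns 8; deviating to Accommodate yields 7 — not better.
Neither player can strictly improve; the profile is a Nash equilibrium.

Neither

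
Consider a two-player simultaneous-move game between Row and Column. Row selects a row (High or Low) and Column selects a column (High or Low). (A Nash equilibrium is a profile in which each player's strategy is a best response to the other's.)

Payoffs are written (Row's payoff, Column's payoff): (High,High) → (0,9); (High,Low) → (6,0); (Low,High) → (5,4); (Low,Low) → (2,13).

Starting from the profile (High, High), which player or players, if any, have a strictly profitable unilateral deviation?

Row at (High, High) earns 0; deviating to Low yields 5 — a strict improvement.
Column earns 9; deviating to Low yields 0 — not better.
Only Row has a strictly profitable deviation.

Row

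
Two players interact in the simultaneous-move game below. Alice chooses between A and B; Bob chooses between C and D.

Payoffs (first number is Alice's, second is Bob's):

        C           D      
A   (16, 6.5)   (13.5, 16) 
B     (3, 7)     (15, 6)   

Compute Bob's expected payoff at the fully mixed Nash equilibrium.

First find x, the probability Alice plays A, from Bob's indifference between C and D: 6.5x + 7(1−x) = 16x + 6(1−x), giving x = 2/21.
Since Bob is indifferent in equilibrium, Bob's expected payoff equals the payoff from either column against (2/21, 19/21). Using C: 6.5(2/21) + 7(19/21) = 146/21.

146/21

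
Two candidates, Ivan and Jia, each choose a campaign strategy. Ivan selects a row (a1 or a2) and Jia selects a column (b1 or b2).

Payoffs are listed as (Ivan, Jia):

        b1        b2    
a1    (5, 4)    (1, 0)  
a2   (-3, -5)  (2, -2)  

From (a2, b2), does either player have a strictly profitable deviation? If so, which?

Ivan at (a2, b2) earns 2; deviating to a1 yields 1 — not better.
Jia earns -2; deviating to b1 yields -5 — not better.
Neither player can strictly improve; the profile is a Nash equilibrium.

Neither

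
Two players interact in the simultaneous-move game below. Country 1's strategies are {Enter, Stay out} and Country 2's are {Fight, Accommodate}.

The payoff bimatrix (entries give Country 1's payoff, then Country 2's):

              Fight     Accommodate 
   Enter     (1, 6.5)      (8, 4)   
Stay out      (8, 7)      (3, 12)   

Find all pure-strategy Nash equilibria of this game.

(Enter, Fight): Country 1 prefers Stay out (8 > 1) — not an equilibrium.
(Enter, Accommodate): Country 2 prefers Fight (6.5 > 4) — not an equilibrium.
(Stay out, Fight): Country 2 prefers Accommodate (12 > 7) — not an equilibrium.
(Stay out, Accommodate): Country 1 prefers Enter (8 > 3) — not an equilibrium.

none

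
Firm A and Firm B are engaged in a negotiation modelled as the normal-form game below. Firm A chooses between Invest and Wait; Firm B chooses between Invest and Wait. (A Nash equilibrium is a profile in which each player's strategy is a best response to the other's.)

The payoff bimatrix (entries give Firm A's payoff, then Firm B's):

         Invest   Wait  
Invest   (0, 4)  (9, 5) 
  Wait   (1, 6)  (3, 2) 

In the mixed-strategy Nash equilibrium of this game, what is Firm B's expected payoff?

First find p, the probability Firm A plays Invest, from Firm B's indifference between Invest and Wait: 4p + 6(1−p) = 5p + 2(1−p), giving p = 4/5.
Since Firm B is indifferent in equilibrium, Firm B's expected payoff equals the payoff from either column against (4/5, 1/5). Using Invest: 4(4/5) + 6(1/5) = 22/5.

22/5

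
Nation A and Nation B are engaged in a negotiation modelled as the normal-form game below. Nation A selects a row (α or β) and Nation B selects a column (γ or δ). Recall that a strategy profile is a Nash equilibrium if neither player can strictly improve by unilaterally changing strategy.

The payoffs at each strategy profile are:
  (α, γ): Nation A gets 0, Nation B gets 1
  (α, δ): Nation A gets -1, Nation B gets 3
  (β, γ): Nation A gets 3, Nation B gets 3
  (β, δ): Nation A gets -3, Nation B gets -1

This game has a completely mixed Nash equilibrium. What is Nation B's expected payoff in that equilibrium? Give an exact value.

First find p, the probability Nation A plays α, from Nation B's indifference between γ and δ: p + 3(1−p) = 3p − (1−p), giving p = 2/3.
Since Nation B is indifferent in equilibrium, Nation B's expected payoff equals the payoff from either column against (2/3, 1/3). Using γ: (2/3) + 3(1/3) = 5/3.

5/3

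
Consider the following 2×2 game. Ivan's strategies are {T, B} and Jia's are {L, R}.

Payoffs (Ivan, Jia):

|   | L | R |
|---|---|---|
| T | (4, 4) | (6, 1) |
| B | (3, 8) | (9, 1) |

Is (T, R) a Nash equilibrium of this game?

No

At (T, R), Ivan earns 6; switching to B would give 9, so Ivan would deviate.
Jia earns 1; switching to L would give 4, so Jia would deviate.
Since at least one player can profitably deviate, this is not a Nash equilibrium.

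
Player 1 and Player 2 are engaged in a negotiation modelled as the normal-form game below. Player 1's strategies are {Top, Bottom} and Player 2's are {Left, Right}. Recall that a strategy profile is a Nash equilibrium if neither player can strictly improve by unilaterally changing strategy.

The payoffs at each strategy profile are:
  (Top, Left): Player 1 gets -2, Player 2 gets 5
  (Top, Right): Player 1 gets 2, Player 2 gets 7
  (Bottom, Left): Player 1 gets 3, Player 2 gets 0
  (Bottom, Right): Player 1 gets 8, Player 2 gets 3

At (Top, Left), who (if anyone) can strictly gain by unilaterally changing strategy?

Player 1 at (Top, Left) earns -2; deviating to Bottom yields 3 — a strict improvement.
Player 2 earns 5; deviating to Right yields 7 — a strict improvement.
Both Player 1 and Player 2 have strictly profitable deviations.

Both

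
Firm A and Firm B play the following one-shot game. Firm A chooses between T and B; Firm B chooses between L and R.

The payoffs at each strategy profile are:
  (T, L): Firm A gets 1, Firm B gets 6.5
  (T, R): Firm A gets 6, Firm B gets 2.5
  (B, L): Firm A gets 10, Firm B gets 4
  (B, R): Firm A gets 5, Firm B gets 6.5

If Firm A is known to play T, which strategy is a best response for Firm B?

Against T, Firm B earns 6.5 from L and 2.5 from R.
So L is the best response.

L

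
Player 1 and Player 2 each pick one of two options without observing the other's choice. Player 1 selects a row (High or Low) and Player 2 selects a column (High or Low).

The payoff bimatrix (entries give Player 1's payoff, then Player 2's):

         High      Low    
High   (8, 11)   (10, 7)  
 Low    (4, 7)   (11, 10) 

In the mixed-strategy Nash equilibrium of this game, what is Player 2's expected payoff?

61/7

First find p, the probability Player 1 plays High, from Player 2's indifference between High and Low: 11p + 7(1−p) = 7p + 10(1−p), giving p = 3/7.
Since Player 2 is indifferent in equilibrium, Player 2's expected payoff equals the payoff from either column against (3/7, 4/7). Using High: 11(3/7) + 7(4/7) = 61/7.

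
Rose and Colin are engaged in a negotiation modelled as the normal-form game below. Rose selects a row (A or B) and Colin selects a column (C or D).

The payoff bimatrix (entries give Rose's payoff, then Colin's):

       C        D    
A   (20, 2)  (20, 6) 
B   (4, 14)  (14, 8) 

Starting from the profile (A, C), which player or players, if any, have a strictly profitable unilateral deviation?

Rose at (A, C) earns 20; deviating to B yields 4 — not better.
Colin earns 2; deviating to D yields 6 — a strict improvement.
Only Colin has a strictly profitable deviation.

Colin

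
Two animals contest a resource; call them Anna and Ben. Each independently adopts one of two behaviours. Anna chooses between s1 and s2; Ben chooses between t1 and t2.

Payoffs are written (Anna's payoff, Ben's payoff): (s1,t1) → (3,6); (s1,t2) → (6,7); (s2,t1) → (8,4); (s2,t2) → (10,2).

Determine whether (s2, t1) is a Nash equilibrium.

At (s2, t1), Anna earns 8; switching to s1 would give 3, so Anna has no profitable deviation.
Ben earns 4; switching to t2 would give 2, so Ben has no profitable deviation.
Neither player can gain by a unilateral deviation, so this profile is a Nash equilibrium.

Yes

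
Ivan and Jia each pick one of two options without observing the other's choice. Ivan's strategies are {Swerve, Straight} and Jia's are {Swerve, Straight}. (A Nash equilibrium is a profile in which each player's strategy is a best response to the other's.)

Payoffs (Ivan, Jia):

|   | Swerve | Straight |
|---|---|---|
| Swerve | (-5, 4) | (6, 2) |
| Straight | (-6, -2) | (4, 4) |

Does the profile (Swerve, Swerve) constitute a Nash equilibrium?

At (Swerve, Swerve), Ivan earns -5; switching to Straight would give -6, so Ivan has no profitable deviation.
Jia earns 4; switching to Straight would give 2, so Jia has no profitable deviation.
Neither player can gain by a unilateral deviation, so this profile is a Nash equilibrium.

Yes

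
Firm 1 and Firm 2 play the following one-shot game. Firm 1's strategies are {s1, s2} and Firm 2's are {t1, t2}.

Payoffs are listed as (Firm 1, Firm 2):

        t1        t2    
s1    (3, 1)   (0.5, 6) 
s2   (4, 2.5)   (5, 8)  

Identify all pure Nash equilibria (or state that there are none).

(s1, t1): Firm 1 prefers s2 (4 > 3); Firm 2 prefers t2 (6 > 1) — not an equilibrium.
(s1, t2): Firm 1 prefers s2 (5 > 0.5) — not an equilibrium.
(s2, t1): Firm 2 prefers t2 (8 > 2.5) — not an equilibrium.
(s2, t2): Firm 1 gets 5 ≥ 0.5 from s1, and Firm 2 gets 8 ≥ 2.5 from t1 — Nash equilibrium.

(s2, t2)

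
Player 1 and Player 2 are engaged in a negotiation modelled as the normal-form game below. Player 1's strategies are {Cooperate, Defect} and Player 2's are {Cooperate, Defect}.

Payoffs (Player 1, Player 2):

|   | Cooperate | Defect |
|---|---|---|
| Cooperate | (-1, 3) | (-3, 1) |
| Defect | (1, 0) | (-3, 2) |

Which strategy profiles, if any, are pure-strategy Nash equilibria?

(Cooperate, Cooperate): Player 1 prefers Defect (1 > -1) — not an equilibrium.
(Cooperate, Defect): Player 2 prefers Cooperate (3 > 1) — not an equilibrium.
(Defect, Cooperate): Player 2 prefers Defect (2 > 0) — not an equilibrium.
(Defect, Defect): Player 1 gets -3 ≥ -3 from Cooperate, and Player 2 gets 2 ≥ 0 from Cooperate — Nash equilibrium.

(Defect, Defect)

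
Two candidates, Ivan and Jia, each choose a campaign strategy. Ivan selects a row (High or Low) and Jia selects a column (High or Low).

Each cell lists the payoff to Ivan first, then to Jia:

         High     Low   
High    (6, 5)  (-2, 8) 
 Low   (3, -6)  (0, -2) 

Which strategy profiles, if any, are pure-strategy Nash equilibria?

(High, High): Jia prefers Low (8 > 5) — not an equilibrium.
(High, Low): Ivan prefers Low (0 > -2) — not an equilibrium.
(Low, High): Ivan prefers High (6 > 3); Jia prefers Low (-2 > -6) — not an equilibrium.
(Low, Low): Ivan gets 0 ≥ -2 from High, and Jia gets -2 ≥ -6 from High — Nash equilibrium.

(Low, Low)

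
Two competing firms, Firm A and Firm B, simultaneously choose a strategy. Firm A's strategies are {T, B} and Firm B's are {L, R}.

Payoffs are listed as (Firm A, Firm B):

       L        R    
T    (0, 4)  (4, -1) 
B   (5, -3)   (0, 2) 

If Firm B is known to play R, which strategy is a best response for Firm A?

Against R, Firm A earns 4 from T and 0 from B.
So T is the best response.

T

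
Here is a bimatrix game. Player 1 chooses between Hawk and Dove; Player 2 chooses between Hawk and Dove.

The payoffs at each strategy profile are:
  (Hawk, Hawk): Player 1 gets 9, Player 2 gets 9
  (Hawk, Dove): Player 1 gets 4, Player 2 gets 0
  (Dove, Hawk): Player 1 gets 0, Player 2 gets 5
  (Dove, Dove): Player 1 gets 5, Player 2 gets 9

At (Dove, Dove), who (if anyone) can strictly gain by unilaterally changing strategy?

Player 1 at (Dove, Dove) earns 5; deviating to Hawk yields 4 — not better.
Player 2 earns 9; deviating to Hawk yields 5 — not better.
Neither player can strictly improve; the profile is a Nash equilibrium.

Neither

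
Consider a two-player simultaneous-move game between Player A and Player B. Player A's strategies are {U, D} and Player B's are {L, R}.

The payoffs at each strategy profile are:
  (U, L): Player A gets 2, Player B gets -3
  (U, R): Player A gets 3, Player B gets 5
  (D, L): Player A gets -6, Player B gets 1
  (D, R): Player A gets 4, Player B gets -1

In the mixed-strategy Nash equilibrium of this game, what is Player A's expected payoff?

First find q, the probability Player B plays L, from Player A's indifference between U and D: 2q + 3(1−q) = −6q + 4(1−q), giving q = 1/9.
Since Player A is indifferent in equilibrium, Player A's expected payoff equals the payoff from either row against (1/9, 8/9). Using U: 2(1/9) + 3(8/9) = 26/9.

26/9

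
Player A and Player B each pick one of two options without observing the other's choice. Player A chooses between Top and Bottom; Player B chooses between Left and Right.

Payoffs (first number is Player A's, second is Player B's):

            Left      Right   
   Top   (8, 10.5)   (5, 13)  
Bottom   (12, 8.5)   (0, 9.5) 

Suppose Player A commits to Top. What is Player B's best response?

Against Top, Player B earns 10.5 from Left and 13 from Right.
So Right is the best response.

Right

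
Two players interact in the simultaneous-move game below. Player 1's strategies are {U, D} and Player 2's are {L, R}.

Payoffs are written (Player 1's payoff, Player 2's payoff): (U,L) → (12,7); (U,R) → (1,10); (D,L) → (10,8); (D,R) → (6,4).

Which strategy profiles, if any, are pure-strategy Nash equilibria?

none

(U, L): Player 2 prefers R (10 > 7) — not an equilibrium.
(U, R): Player 1 prefers D (6 > 1) — not an equilibrium.
(D, L): Player 1 prefers U (12 > 10) — not an equilibrium.
(D, R): Player 2 prefers L (8 > 4) — not an equilibrium.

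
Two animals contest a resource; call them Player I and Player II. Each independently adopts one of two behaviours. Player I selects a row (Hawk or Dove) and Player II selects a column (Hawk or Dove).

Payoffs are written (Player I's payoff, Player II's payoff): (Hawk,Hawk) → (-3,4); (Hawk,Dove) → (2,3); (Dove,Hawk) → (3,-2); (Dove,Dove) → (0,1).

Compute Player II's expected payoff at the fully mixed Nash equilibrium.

5/2

First find p, the probability Player I plays Hawk, from Player II's indifference between Hawk and Dove: 4p − 2(1−p) = 3p + (1−p), giving p = 3/4.
Since Player II is indifferent in equilibrium, Player II's expected payoff equals the payoff from either column against (3/4, 1/4). Using Hawk: 4(3/4) − 2(1/4) = 5/2.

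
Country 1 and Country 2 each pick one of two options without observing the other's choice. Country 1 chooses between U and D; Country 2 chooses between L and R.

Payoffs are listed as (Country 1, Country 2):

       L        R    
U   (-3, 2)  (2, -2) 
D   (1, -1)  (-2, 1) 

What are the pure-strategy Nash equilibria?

none

(U, L): Country 1 prefers D (1 > -3) — not an equilibrium.
(U, R): Country 2 prefers L (2 > -2) — not an equilibrium.
(D, L): Country 2 prefers R (1 > -1) — not an equilibrium.
(D, R): Country 1 prefers U (2 > -2) — not an equilibrium.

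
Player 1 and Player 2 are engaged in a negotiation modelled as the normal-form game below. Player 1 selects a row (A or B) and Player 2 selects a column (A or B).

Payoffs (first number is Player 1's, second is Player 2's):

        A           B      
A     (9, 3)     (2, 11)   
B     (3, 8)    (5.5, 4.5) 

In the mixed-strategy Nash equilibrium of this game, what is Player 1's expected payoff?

First find q, the probability Player 2 plays A, from Player 1's indifference between A and B: 9q + 2(1−q) = 3q + 5.5(1−q), giving q = 7/19.
Since Player 1 is indifferent in equilibrium, Player 1's expected payoff equals the payoff from either row against (7/19, 12/19). Using A: 9(7/19) + 2(12/19) = 87/19.

87/19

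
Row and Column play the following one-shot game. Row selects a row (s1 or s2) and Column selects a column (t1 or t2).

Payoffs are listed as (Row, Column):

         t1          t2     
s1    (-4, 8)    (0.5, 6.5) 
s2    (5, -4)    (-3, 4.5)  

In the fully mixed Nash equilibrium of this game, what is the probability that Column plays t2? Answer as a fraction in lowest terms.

18/25

Let q be the probability that Column plays t1. In a completely mixed equilibrium, Row must be indifferent between s1 and s2.
Row's expected payoff from s1 is −4q + 0.5(1−q); from s2 it is 5q − 3(1−q).
Setting these equal: −4.5q + 0.5 = 8q − 3, so q = 7/25.
Therefore Column plays t2 with probability 1 − 7/25 = 18/25.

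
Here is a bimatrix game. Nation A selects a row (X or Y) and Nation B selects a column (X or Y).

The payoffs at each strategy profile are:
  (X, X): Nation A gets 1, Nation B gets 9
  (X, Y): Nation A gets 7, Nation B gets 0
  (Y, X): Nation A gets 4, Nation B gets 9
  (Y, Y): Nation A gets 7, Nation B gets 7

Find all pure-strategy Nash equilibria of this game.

(X, X): Nation A prefers Y (4 > 1) — not an equilibrium.
(X, Y): Nation B prefers X (9 > 0) — not an equilibrium.
(Y, X): Nation A gets 4 ≥ 1 from X, and Nation B gets 9 ≥ 7 from Y — Nash equilibrium.
(Y, Y): Nation B prefers X (9 > 7) — not an equilibrium.

(Y, X)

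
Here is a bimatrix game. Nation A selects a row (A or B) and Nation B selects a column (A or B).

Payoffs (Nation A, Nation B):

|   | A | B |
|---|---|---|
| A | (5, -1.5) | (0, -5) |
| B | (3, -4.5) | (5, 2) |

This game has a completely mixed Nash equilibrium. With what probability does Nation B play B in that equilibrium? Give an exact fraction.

Let y be the probability that Nation B plays A. In a completely mixed equilibrium, Nation A must be indifferent between A and B.
Nation A's expected payoff from A is 5y; from B it is 3y + 5(1−y).
Setting these equal: 5y = −2y + 5, so y = 5/7.
Therefore Nation B plays B with probability 1 − 5/7 = 2/7.

2/7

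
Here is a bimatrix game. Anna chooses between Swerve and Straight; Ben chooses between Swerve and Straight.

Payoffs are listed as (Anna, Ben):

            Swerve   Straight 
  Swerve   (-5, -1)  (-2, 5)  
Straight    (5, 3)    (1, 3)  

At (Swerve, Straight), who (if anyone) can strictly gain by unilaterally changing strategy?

Anna at (Swerve, Straight) earns -2; deviating to Straight yields 1 — a strict improvement.
Ben earns 5; deviating to Swerve yields -1 — not better.
Only Anna has a strictly profitable deviation.

Anna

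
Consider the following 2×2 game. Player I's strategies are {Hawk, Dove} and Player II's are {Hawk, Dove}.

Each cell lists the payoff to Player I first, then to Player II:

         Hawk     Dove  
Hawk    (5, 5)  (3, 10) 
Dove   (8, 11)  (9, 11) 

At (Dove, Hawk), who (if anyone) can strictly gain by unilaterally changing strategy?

Neither

Player I at (Dove, Hawk) earns 8; deviating to Hawk yields 5 — not better.
Player II earns 11; deviating to Dove yields 11 — not better.
Neither player can strictly improve; the profile is a Nash equilibrium.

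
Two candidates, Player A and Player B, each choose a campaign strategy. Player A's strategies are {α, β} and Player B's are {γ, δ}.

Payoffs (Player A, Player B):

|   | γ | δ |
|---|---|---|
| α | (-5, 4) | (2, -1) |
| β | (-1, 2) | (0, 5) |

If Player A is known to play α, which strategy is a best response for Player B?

Against α, Player B earns 4 from γ and -1 from δ.
So γ is the best response.

γ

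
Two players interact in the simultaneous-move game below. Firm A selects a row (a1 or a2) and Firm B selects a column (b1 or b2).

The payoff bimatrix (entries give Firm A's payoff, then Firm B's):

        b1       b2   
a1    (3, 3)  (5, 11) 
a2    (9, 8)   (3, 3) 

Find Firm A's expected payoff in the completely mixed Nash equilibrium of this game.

9/2

First find q, the probability Firm B plays b1, from Firm A's indifference between a1 and a2: 3q + 5(1−q) = 9q + 3(1−q), giving q = 1/4.
Since Firm A is indifferent in equilibrium, Firm A's expected payoff equals the payoff from either row against (1/4, 3/4). Using a1: 3(1/4) + 5(3/4) = 9/2.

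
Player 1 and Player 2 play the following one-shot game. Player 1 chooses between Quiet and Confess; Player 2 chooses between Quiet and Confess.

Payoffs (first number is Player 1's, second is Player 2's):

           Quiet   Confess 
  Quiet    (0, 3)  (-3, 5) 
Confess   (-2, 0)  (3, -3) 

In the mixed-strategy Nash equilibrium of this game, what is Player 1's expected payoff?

-3/4

First find y, the probability Player 2 plays Quiet, from Player 1's indifference between Quiet and Confess: −3(1−y) = −2y + 3(1−y), giving y = 3/4.
Since Player 1 is indifferent in equilibrium, Player 1's expected payoff equals the payoff from either row against (3/4, 1/4). Using Quiet: −3(1/4) = -3/4.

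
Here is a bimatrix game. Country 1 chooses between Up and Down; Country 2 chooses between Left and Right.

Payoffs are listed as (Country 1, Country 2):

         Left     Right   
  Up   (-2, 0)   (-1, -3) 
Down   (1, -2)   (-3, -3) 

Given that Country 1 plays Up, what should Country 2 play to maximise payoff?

Left

Against Up, Country 2 earns 0 from Left and -3 from Right.
So Left is the best response.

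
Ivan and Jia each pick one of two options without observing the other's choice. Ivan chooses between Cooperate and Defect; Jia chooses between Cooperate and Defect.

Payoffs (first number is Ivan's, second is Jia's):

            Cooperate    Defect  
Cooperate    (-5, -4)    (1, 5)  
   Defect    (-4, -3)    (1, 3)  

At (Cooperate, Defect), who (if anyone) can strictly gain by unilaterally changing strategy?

Ivan at (Cooperate, Defect) earns 1; deviating to Defect yields 1 — not better.
Jia earns 5; deviating to Cooperate yields -4 — not better.
Neither player can strictly improve; the profile is a Nash equilibrium.

Neither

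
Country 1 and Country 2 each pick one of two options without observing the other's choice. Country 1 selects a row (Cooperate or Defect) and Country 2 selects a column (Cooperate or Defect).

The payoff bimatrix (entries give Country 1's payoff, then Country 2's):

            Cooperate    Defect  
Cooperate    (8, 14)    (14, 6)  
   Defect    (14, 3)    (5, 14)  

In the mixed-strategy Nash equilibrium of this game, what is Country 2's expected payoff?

First find p, the probability Country 1 plays Cooperate, from Country 2's indifference between Cooperate and Defect: 14p + 3(1−p) = 6p + 14(1−p), giving p = 11/19.
Since Country 2 is indifferent in equilibrium, Country 2's expected payoff equals the payoff from either column against (11/19, 8/19). Using Cooperate: 14(11/19) + 3(8/19) = 178/19.

178/19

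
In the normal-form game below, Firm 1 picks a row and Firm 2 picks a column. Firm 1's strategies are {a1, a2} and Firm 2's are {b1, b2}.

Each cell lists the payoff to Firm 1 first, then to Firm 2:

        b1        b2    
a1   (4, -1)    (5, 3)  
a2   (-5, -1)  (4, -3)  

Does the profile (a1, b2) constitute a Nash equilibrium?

At (a1, b2), Firm 1 earns 5; switching to a2 would give 4, so Firm 1 has no profitable deviation.
Firm 2 earns 3; switching to b1 would give -1, so Firm 2 has no profitable deviation.
Neither player can gain by a unilateral deviation, so this profile is a Nash equilibrium.

Yes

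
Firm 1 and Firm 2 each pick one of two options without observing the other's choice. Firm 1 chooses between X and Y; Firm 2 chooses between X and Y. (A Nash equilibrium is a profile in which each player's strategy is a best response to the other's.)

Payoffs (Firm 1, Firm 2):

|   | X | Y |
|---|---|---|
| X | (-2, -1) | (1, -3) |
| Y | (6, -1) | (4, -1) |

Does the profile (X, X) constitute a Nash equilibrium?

At (X, X), Firm 1 earns -2; switching to Y would give 6, so Firm 1 would deviate.
Firm 2 earns -1; switching to Y would give -3, so Firm 2 has no profitable deviation.
Since at least one player can profitably deviate, this is not a Nash equilibrium.

No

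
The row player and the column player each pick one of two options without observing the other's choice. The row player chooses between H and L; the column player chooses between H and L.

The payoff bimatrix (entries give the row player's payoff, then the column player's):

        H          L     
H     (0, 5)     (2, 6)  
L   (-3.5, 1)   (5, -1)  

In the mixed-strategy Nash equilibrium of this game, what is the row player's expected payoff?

First find y, the probability the column player plays H, from the row player's indifference between H and L: 2(1−y) = −3.5y + 5(1−y), giving y = 6/13.
Since the row player is indifferent in equilibrium, the row player's expected payoff equals the payoff from either row against (6/13, 7/13). Using H: 2(7/13) = 14/13.

14/13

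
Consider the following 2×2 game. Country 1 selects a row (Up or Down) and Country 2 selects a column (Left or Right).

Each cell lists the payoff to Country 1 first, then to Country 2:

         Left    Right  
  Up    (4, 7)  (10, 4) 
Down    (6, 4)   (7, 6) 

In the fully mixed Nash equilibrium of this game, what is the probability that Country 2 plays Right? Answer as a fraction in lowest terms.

Let y be the probability that Country 2 plays Left. In a completely mixed equilibrium, Country 1 must be indifferent between Up and Down.
Country 1's expected payoff from Up is 4y + 10(1−y); from Down it is 6y + 7(1−y).
Setting these equal: −6y + 10 = −y + 7, so y = 3/5.
Therefore Country 2 plays Right with probability 1 − 3/5 = 2/5.

2/5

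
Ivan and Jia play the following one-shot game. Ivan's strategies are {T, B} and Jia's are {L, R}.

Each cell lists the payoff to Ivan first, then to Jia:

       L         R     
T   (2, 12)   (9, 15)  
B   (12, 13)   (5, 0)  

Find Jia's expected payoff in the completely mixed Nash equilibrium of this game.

First find x, the probability Ivan plays T, from Jia's indifference between L and R: 12x + 13(1−x) = 15x, giving x = 13/16.
Since Jia is indifferent in equilibrium, Jia's expected payoff equals the payoff from either column against (13/16, 3/16). Using L: 12(13/16) + 13(3/16) = 195/16.

195/16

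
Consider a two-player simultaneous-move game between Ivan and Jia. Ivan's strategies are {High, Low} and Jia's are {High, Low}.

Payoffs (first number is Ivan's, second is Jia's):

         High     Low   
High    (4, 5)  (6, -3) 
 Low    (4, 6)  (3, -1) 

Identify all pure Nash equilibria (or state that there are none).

(High, High) and (Low, High)

(High, High): Ivan gets 4 ≥ 4 from Low, and Jia gets 5 ≥ -3 from Low — Nash equilibrium.
(High, Low): Jia prefers High (5 > -3) — not an equilibrium.
(Low, High): Ivan gets 4 ≥ 4 from High, and Jia gets 6 ≥ -1 from Low — Nash equilibrium.
(Low, Low): Ivan prefers High (6 > 3); Jia prefers High (6 > -1) — not an equilibrium.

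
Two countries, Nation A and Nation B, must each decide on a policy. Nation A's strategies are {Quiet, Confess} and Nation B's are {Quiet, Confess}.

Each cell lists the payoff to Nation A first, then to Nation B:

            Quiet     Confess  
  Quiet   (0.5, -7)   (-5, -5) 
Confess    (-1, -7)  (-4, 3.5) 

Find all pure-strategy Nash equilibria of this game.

(Confess, Confess)

(Quiet, Quiet): Nation B prefers Confess (-5 > -7) — not an equilibrium.
(Quiet, Confess): Nation A prefers Confess (-4 > -5) — not an equilibrium.
(Confess, Quiet): Nation A prefers Quiet (0.5 > -1); Nation B prefers Confess (3.5 > -7) — not an equilibrium.
(Confess, Confess): Nation A gets -4 ≥ -5 from Quiet, and Nation B gets 3.5 ≥ -7 from Quiet — Nash equilibrium.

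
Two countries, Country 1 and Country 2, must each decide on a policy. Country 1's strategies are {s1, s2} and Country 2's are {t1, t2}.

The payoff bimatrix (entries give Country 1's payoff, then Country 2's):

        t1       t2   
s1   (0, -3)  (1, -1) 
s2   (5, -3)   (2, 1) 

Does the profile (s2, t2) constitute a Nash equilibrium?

At (s2, t2), Country 1 earns 2; switching to s1 would give 1, so Country 1 has no profitable deviation.
Country 2 earns 1; switching to t1 would give -3, so Country 2 has no profitable deviation.
Neither player can gain by a unilateral deviation, so this profile is a Nash equilibrium.

Yes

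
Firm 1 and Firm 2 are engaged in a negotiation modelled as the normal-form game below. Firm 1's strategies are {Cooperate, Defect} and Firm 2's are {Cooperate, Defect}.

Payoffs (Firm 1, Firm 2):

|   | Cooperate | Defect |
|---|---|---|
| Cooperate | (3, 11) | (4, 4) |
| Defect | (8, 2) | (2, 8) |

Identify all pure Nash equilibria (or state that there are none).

none

(Cooperate, Cooperate): Firm 1 prefers Defect (8 > 3) — not an equilibrium.
(Cooperate, Defect): Firm 2 prefers Cooperate (11 > 4) — not an equilibrium.
(Defect, Cooperate): Firm 2 prefers Defect (8 > 2) — not an equilibrium.
(Defect, Defect): Firm 1 prefers Cooperate (4 > 2) — not an equilibrium.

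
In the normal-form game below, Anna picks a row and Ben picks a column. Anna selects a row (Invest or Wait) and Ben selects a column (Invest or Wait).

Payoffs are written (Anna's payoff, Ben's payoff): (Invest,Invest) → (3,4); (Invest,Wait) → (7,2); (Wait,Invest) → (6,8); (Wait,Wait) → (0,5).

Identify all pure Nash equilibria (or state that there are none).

(Invest, Invest): Anna prefers Wait (6 > 3) — not an equilibrium.
(Invest, Wait): Ben prefers Invest (4 > 2) — not an equilibrium.
(Wait, Invest): Anna gets 6 ≥ 3 from Invest, and Ben gets 8 ≥ 5 from Wait — Nash equilibrium.
(Wait, Wait): Anna prefers Invest (7 > 0); Ben prefers Invest (8 > 5) — not an equilibrium.

(Wait, Invest)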